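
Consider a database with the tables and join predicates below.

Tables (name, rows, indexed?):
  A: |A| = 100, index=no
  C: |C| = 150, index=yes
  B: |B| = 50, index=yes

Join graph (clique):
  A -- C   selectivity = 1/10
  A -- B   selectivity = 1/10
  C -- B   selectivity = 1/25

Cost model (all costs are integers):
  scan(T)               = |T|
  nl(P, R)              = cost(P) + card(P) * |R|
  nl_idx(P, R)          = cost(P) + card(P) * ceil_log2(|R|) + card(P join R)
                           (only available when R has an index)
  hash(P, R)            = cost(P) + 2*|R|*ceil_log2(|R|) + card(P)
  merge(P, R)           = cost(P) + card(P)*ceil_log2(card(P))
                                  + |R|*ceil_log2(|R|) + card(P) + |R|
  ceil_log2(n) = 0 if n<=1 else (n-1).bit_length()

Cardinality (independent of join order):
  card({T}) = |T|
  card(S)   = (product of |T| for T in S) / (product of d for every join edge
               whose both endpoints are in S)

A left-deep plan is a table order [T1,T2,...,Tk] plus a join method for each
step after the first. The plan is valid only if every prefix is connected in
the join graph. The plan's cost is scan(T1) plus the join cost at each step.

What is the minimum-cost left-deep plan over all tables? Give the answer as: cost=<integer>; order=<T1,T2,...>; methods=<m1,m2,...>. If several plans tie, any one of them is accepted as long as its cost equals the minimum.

cost=2450; order=B,C,A; methods=nl_idx,hash

Selinger DP (subsets sized 1..n):
  {A}: scan cost=100, card=100
  {C}: scan cost=150, card=150
  {B}: scan cost=50, card=50
  {AC}: card=1500; try (A,hash)→1700, (C,merge)→2250, (A,merge)→2300, (C,nl_idx)→2400, (C,hash)→2600, (C,nl)→15100 …(+1); best=1700 via (A,hash)
  {AB}: card=500; try (B,hash)→800, (B,nl_idx)→1200, (A,merge)→1200, (B,merge)→1250, (A,hash)→1500, (A,nl)→5050 …(+1); best=800 via (B,hash)
  {BC}: card=300; try (C,nl_idx)→750, (B,hash)→900, (B,nl_idx)→1350, (C,merge)→1750, (B,merge)→1850, (C,hash)→2500 …(+2); best=750 via (C,nl_idx)
  {ABC}: card=300; try (A,hash)→2450, (C,hash)→3700, (B,hash)→3800, (A,merge)→4550, (C,nl_idx)→5100, (C,merge)→7150 …(+5); best=2450 via (A,hash)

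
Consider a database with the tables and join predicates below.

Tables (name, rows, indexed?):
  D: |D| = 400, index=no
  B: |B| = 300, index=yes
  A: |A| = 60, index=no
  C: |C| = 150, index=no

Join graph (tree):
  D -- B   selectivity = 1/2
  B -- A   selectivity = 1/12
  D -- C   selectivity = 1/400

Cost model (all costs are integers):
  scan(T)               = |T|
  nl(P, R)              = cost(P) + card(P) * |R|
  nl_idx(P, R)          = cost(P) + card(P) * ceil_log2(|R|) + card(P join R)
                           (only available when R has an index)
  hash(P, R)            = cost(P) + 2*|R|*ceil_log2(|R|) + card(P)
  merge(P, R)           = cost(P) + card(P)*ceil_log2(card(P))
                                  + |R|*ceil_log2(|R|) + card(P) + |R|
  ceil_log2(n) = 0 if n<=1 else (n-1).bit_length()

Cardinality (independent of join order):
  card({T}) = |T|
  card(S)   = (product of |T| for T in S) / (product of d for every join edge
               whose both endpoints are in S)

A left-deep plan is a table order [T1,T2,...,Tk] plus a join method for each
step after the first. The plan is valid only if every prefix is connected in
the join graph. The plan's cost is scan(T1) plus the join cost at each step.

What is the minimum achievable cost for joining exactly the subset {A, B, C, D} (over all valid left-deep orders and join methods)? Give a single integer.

Selinger DP over subsets of {A,B,C,D}:
  {D}: scan cost=400, card=400
  {B}: scan cost=300, card=300
  {A}: scan cost=60, card=60
  {C}: scan cost=150, card=150
  {BD}: card=60000; try (B,hash)→6200, (D,merge)→7300, (B,merge)→7400, (D,hash)→7800, (B,nl_idx)→64000, (D,nl)→120300 …(+1); best=6200 via (B,hash)
  {CD}: card=150; try (C,hash)→3200, (D,merge)→5500, (C,merge)→5750, (D,hash)→7500, (D,nl)→60150, (C,nl)→60400; best=3200 via (C,hash)
  {AB}: card=1500; try (A,hash)→1320, (B,nl_idx)→2100, (B,merge)→3480, (A,merge)→3720, (B,hash)→5520, (B,nl)→18060 …(+1); best=1320 via (A,hash)
  {ABD}: card=300000; try (D,hash)→10020, (D,merge)→23320, (A,hash)→66920, (D,nl)→601320, (A,merge)→1026620, (A,nl)→3606200; best=10020 via (D,hash)
  {BCD}: card=22500; try (B,merge)→7550, (B,hash)→8750, (B,nl_idx)→27050, (B,nl)→48200, (C,hash)→68600, (C,merge)→1027550 …(+1); best=7550 via (B,merge)
  {ABCD}: card=112500; try (A,hash)→30770, (C,hash)→312420, (A,merge)→367970, (A,nl)→1357550, (C,merge)→6011370, (C,nl)→45010020; best=30770 via (A,hash)

30770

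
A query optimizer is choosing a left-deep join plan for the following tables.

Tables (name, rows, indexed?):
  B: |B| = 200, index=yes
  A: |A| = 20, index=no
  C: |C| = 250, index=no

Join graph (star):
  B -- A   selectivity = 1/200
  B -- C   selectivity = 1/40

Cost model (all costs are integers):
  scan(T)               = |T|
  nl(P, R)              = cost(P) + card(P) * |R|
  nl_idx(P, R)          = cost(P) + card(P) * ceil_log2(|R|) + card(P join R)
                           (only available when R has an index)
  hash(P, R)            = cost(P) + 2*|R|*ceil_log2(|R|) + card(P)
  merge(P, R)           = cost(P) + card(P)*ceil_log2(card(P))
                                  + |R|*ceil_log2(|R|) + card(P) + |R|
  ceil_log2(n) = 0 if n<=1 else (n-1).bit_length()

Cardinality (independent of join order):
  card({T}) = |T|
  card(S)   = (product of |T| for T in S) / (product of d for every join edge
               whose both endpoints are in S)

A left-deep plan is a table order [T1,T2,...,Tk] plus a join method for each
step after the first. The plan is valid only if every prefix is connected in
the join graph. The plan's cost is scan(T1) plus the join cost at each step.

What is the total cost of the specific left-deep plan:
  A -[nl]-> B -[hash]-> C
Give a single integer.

step 1: scan A: cost=20, card=20
step 2: join B via nl
    card(P join B) = 20*200/(200) = 20
    cost = 20 + 20*200 = 4020
step 3: join C via hash
    card(P join C) = 20*250/(40) = 125
    cost = 4020 + 2*250*8 + 20 = 8040

8040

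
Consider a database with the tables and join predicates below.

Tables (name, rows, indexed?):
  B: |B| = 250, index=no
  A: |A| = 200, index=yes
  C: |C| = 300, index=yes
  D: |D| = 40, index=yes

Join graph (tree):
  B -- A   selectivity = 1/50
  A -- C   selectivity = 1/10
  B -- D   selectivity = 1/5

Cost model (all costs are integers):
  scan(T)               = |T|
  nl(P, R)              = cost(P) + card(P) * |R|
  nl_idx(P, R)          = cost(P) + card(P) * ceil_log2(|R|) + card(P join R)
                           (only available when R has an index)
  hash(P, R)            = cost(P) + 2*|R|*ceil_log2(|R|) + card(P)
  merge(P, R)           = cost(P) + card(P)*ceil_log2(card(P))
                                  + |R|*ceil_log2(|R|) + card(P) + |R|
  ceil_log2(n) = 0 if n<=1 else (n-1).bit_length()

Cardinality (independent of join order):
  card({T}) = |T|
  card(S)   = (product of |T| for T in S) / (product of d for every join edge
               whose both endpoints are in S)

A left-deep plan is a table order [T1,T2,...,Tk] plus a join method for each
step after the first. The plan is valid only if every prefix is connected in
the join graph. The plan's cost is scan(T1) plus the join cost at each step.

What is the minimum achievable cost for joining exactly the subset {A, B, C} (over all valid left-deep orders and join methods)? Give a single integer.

Selinger DP over subsets of {A,B,C}:
  {B}: scan cost=250, card=250
  {A}: scan cost=200, card=200
  {C}: scan cost=300, card=300
  {AB}: card=1000; try (A,nl_idx)→3250, (A,hash)→3700, (B,merge)→4250, (A,merge)→4300, (B,hash)→4400, (B,nl)→50200 …(+1); best=3250 via (A,nl_idx)
  {AC}: card=6000; try (A,hash)→3800, (C,merge)→5000, (A,merge)→5100, (C,hash)→5800, (C,nl_idx)→8000, (A,nl_idx)→8700 …(+2); best=3800 via (A,hash)
  {ABC}: card=30000; try (C,hash)→9650, (B,hash)→13800, (C,merge)→17250, (C,nl_idx)→42250, (B,merge)→90050, (C,nl)→303250 …(+1); best=9650 via (C,hash)

9650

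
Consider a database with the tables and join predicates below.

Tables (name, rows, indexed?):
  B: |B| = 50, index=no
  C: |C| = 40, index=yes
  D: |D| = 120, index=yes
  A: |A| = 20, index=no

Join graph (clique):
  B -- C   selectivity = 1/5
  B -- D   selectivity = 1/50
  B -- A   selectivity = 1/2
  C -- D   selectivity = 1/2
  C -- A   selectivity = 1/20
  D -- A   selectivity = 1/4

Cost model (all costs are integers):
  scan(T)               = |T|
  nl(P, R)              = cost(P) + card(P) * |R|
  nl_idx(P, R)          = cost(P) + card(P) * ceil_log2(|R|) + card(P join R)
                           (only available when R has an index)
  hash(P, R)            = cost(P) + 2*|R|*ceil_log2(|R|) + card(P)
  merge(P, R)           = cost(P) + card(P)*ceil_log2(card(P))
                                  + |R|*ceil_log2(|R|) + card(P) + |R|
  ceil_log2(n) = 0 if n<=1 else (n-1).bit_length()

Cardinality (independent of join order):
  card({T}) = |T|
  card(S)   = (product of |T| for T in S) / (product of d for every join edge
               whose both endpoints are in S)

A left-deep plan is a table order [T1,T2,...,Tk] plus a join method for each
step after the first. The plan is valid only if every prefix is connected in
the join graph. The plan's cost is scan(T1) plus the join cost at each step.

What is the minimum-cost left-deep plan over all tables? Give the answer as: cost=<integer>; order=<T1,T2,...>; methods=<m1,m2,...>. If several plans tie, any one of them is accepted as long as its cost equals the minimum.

Selinger DP (subsets sized 1..n):
  {B}: scan cost=50, card=50
  {C}: scan cost=40, card=40
  {D}: scan cost=120, card=120
  {A}: scan cost=20, card=20
  {BC}: card=400; try (C,hash)→580, (B,merge)→670, (C,merge)→680, (B,hash)→680, (C,nl_idx)→750, (B,nl)→2040 …(+1); best=580 via (C,hash)
  {BD}: card=120; try (D,nl_idx)→520, (B,hash)→840, (D,merge)→1360, (B,merge)→1430, (D,hash)→1780, (D,nl)→6050 …(+1); best=520 via (D,nl_idx)
  {AB}: card=500; try (A,hash)→300, (B,merge)→490, (A,merge)→520, (B,hash)→640, (B,nl)→1020, (A,nl)→1050; best=300 via (A,hash)
  {CD}: card=2400; try (C,hash)→720, (D,merge)→1280, (C,merge)→1360, (D,hash)→1760, (D,nl_idx)→2720, (C,nl_idx)→3240 …(+2); best=720 via (C,hash)
  {AC}: card=40; try (C,nl_idx)→180, (A,hash)→280, (C,merge)→420, (A,merge)→440, (C,hash)→520, (C,nl)→820 …(+1); best=180 via (C,nl_idx)
  {AD}: card=600; try (A,hash)→440, (D,nl_idx)→760, (D,merge)→1100, (A,merge)→1200, (D,hash)→1720, (D,nl)→2420 …(+1); best=440 via (A,hash)
  {BCD}: card=480; try (C,hash)→1120, (C,nl_idx)→1720, (C,merge)→1760, (D,hash)→2660, (B,hash)→3720, (D,nl_idx)→3860 …(+5); best=1120 via (C,hash)
  {ABC}: card=200; try (B,merge)→810, (B,hash)→820, (A,hash)→1180, (C,hash)→1280, (B,nl)→2180, (C,nl_idx)→3500 …(+4); best=810 via (B,merge)
  {ABD}: card=300; try (A,hash)→840, (A,merge)→1600, (B,hash)→1640, (D,hash)→2480, (A,nl)→2920, (D,nl_idx)→4100 …(+4); best=840 via (A,hash)
  {ACD}: card=600; try (D,nl_idx)→1060, (D,merge)→1420, (C,hash)→1520, (D,hash)→1900, (A,hash)→3320, (C,nl_idx)→4640 …(+5); best=1060 via (D,nl_idx)
  {ABCD}: card=60; try (C,hash)→1620, (A,hash)→1800, (B,hash)→2260, (D,nl_idx)→2270, (D,hash)→2690, (C,nl_idx)→2700 …(+8); best=1620 via (C,hash)

cost=1620; order=B,D,A,C; methods=nl_idx,hash,hash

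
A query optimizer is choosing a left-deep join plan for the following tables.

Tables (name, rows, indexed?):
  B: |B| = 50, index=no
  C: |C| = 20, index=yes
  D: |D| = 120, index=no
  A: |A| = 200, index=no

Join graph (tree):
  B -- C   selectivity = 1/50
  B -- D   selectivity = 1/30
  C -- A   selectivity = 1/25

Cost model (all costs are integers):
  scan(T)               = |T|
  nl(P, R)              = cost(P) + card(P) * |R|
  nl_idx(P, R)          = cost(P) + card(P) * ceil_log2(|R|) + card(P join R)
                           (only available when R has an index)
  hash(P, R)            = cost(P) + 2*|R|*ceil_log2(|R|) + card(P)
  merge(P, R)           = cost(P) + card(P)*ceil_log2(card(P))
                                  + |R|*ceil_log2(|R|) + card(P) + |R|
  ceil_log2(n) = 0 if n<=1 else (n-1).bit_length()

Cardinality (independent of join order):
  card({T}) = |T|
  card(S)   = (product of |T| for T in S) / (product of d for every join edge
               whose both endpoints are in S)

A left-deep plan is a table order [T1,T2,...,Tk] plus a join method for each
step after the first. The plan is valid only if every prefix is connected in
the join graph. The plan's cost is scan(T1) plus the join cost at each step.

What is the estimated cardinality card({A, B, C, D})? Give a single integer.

Tables in S: A(200), B(50), C(20), D(120)
Edges inside S: B-C(d=50), B-D(d=30), C-A(d=25)
numerator = 200 * 50 * 20 * 120 = 24000000
denominator = 50 * 30 * 25 = 37500
card(S) = 24000000 / 37500 = 640

640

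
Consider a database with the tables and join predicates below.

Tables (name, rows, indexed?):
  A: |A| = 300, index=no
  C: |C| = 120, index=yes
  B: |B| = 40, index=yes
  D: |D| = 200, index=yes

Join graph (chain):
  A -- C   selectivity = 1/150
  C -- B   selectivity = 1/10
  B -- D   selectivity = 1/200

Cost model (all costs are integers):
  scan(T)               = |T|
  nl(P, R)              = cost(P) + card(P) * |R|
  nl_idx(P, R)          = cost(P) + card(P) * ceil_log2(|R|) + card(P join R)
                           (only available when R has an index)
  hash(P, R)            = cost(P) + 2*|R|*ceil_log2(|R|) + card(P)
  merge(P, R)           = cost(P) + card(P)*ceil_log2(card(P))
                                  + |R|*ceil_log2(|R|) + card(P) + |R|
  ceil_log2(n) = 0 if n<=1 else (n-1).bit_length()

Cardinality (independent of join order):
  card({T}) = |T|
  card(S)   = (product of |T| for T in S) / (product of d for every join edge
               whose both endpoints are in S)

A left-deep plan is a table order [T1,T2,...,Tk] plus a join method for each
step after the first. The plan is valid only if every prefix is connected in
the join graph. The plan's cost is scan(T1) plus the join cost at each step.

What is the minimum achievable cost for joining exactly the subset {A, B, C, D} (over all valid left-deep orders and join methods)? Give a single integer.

7040

Selinger DP over subsets of {A,B,C,D}:
  {A}: scan cost=300, card=300
  {C}: scan cost=120, card=120
  {B}: scan cost=40, card=40
  {D}: scan cost=200, card=200
  {AC}: card=240; try (C,hash)→2280, (C,nl_idx)→2640, (A,merge)→4080, (C,merge)→4260, (A,hash)→5640, (A,nl)→36120 …(+1); best=2280 via (C,hash)
  {BC}: card=480; try (B,hash)→720, (C,nl_idx)→800, (C,merge)→1280, (B,nl_idx)→1320, (B,merge)→1360, (C,hash)→1760 …(+2); best=720 via (B,hash)
  {BD}: card=40; try (D,nl_idx)→400, (B,hash)→880, (B,nl_idx)→1440, (D,merge)→2120, (B,merge)→2280, (D,hash)→3280 …(+2); best=400 via (D,nl_idx)
  {ABC}: card=960; try (B,hash)→3000, (B,nl_idx)→4680, (B,merge)→4720, (A,hash)→6600, (A,merge)→8520, (B,nl)→11880 …(+1); best=3000 via (B,hash)
  {BCD}: card=480; try (C,nl_idx)→1160, (C,merge)→1640, (C,hash)→2120, (D,hash)→4400, (D,nl_idx)→5040, (C,nl)→5200 …(+2); best=1160 via (C,nl_idx)
  {ABCD}: card=960; try (A,hash)→7040, (D,hash)→7160, (A,merge)→8960, (D,nl_idx)→11640, (D,merge)→15360, (A,nl)→145160 …(+1); best=7040 via (A,hash)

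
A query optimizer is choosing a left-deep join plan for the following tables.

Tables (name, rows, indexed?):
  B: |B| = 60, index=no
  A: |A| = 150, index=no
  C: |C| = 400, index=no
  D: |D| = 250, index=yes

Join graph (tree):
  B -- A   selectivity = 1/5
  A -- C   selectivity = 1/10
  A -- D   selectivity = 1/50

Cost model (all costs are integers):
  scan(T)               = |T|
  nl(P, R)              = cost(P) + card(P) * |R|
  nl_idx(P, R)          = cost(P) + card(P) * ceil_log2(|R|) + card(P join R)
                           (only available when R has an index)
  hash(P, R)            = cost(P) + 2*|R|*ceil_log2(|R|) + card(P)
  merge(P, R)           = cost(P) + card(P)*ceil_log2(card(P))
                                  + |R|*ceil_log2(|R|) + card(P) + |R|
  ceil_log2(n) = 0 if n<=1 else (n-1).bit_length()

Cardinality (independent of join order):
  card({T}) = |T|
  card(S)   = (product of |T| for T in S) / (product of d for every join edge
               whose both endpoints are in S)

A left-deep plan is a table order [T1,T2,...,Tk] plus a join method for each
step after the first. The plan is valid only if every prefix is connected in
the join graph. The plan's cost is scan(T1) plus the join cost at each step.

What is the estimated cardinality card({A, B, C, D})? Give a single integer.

360000

Tables in S: A(150), B(60), C(400), D(250)
Edges inside S: B-A(d=5), A-C(d=10), A-D(d=50)
numerator = 150 * 60 * 400 * 250 = 900000000
denominator = 5 * 10 * 50 = 2500
card(S) = 900000000 / 2500 = 360000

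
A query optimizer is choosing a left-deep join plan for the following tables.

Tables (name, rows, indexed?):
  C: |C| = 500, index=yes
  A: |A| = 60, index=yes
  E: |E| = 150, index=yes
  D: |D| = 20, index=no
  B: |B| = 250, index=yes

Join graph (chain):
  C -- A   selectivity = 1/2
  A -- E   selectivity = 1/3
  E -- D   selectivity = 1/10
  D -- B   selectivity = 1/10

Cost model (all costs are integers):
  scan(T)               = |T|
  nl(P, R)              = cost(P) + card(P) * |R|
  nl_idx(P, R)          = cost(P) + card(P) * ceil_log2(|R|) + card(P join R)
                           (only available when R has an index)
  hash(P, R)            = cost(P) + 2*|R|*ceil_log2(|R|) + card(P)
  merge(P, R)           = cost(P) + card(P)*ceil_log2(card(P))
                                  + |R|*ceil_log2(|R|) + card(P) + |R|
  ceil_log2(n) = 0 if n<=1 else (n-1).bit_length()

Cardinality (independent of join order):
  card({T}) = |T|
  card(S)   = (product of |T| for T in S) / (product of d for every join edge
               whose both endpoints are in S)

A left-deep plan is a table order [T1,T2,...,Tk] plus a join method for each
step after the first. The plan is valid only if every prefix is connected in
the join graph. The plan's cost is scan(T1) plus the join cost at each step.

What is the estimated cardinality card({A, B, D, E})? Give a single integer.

Tables in S: A(60), B(250), D(20), E(150)
Edges inside S: A-E(d=3), E-D(d=10), D-B(d=10)
numerator = 60 * 250 * 20 * 150 = 45000000
denominator = 3 * 10 * 10 = 300
card(S) = 45000000 / 300 = 150000

150000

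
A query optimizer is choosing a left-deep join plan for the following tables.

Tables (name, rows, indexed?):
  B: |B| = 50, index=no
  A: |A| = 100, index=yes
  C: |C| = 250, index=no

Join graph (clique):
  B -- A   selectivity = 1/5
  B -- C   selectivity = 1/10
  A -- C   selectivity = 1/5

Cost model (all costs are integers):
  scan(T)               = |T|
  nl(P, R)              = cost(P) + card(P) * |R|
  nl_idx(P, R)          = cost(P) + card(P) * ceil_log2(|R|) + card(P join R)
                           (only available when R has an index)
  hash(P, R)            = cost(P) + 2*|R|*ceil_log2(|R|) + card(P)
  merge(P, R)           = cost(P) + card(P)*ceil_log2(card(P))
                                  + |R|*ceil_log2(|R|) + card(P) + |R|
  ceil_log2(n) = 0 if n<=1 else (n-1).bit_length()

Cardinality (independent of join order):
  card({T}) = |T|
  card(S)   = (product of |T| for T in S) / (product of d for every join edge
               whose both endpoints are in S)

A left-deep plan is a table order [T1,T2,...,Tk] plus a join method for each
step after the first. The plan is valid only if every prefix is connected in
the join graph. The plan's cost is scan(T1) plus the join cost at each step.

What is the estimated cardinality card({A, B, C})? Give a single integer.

5000

Tables in S: A(100), B(50), C(250)
Edges inside S: B-A(d=5), B-C(d=10), A-C(d=5)
numerator = 100 * 50 * 250 = 1250000
denominator = 5 * 10 * 5 = 250
card(S) = 1250000 / 250 = 5000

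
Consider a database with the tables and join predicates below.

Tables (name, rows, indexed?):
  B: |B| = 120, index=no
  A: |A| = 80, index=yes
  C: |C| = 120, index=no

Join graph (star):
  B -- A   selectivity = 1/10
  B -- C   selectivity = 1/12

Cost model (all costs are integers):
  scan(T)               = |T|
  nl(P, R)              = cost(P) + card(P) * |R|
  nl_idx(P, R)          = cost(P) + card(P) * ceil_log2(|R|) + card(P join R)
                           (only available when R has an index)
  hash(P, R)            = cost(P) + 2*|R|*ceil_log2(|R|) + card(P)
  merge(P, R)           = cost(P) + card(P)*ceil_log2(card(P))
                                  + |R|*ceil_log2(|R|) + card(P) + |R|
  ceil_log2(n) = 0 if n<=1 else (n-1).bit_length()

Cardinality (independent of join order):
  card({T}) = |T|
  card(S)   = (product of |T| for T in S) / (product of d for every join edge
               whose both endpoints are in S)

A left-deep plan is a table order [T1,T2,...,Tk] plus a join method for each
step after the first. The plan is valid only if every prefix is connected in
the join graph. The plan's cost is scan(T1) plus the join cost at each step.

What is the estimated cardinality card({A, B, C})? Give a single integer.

Tables in S: A(80), B(120), C(120)
Edges inside S: B-A(d=10), B-C(d=12)
numerator = 80 * 120 * 120 = 1152000
denominator = 10 * 12 = 120
card(S) = 1152000 / 120 = 9600

9600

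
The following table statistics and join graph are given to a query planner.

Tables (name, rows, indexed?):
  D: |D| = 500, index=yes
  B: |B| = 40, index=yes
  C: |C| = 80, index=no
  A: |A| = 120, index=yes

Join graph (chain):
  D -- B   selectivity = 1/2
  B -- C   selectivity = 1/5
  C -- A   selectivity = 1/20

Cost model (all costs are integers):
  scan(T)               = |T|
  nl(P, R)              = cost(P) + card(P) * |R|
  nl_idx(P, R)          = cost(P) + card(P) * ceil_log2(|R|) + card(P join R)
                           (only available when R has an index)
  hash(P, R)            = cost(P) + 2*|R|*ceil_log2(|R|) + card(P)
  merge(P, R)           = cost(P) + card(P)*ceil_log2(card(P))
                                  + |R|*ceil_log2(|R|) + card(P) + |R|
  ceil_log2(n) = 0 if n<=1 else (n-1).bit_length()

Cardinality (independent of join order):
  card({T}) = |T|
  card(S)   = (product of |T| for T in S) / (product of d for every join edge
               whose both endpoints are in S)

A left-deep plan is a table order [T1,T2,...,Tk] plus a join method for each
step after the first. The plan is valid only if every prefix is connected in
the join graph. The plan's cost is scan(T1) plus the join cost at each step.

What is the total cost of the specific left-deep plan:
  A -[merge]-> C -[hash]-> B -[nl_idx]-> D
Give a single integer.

step 1: scan A: cost=120, card=120
step 2: join C via merge
    card(P join C) = 120*80/(20) = 480
    cost = 120 + 120*7 + 80*7 + 120 + 80 = 1720
step 3: join B via hash
    card(P join B) = 480*40/(5) = 3840
    cost = 1720 + 2*40*6 + 480 = 2680
step 4: join D via nl_idx
    card(P join D) = 3840*500/(2) = 960000
    cost = 2680 + 3840*9 + 960000 = 997240

997240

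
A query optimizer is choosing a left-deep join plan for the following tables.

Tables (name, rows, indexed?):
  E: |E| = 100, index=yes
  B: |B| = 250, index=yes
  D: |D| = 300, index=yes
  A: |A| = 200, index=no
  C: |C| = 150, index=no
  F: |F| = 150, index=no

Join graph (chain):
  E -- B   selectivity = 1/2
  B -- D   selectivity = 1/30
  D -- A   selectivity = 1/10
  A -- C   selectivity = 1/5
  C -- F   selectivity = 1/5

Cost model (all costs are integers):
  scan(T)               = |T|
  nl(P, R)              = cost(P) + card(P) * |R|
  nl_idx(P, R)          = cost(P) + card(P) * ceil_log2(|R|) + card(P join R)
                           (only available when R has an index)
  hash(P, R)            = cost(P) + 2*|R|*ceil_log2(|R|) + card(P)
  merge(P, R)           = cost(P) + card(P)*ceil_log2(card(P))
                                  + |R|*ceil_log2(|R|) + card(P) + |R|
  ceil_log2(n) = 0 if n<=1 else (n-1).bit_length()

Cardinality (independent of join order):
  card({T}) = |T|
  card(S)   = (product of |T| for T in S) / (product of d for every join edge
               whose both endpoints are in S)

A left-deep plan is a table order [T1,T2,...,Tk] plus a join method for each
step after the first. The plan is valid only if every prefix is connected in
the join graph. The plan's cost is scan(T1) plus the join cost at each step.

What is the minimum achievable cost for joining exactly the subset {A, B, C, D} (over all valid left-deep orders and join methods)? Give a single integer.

62700

Selinger DP over subsets of {A,B,C,D}:
  {B}: scan cost=250, card=250
  {D}: scan cost=300, card=300
  {A}: scan cost=200, card=200
  {C}: scan cost=150, card=150
  {BD}: card=2500; try (B,hash)→4600, (D,nl_idx)→5000, (B,nl_idx)→5200, (D,merge)→5500, (B,merge)→5550, (D,hash)→5900 …(+2); best=4600 via (B,hash)
  {AD}: card=6000; try (A,hash)→3800, (D,merge)→5000, (A,merge)→5100, (D,hash)→5800, (D,nl_idx)→8000, (D,nl)→60200 …(+1); best=3800 via (A,hash)
  {AC}: card=6000; try (C,hash)→2800, (A,merge)→3300, (C,merge)→3350, (A,hash)→3500, (A,nl)→30150, (C,nl)→30200; best=2800 via (C,hash)
  {ABD}: card=50000; try (A,hash)→10300, (B,hash)→13800, (A,merge)→38900, (B,merge)→90050, (B,nl_idx)→101800, (A,nl)→504600 …(+1); best=10300 via (A,hash)
  {ACD}: card=180000; try (C,hash)→12200, (D,hash)→14200, (C,merge)→89150, (D,merge)→89800, (D,nl_idx)→236800, (C,nl)→903800 …(+1); best=12200 via (C,hash)
  {ABCD}: card=1500000; try (C,hash)→62700, (B,hash)→196200, (C,merge)→861650, (B,nl_idx)→2952200, (B,merge)→3434450, (C,nl)→7510300 …(+1); best=62700 via (C,hash)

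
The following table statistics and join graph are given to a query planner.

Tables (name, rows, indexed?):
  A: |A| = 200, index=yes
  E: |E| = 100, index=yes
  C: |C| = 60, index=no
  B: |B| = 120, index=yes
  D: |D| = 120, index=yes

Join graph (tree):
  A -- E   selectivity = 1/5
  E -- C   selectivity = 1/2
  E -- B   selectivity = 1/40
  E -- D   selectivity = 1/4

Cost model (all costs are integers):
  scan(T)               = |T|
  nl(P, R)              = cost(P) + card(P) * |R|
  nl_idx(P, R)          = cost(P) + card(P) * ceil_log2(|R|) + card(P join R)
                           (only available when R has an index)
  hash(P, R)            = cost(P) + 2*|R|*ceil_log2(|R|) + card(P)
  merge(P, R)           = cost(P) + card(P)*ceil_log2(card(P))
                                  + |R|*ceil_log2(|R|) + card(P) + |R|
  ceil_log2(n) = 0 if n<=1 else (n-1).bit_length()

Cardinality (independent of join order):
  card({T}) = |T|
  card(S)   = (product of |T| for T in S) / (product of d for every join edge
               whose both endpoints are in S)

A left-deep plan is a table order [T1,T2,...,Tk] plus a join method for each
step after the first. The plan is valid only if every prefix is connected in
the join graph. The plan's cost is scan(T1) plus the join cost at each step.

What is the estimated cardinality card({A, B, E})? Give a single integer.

Tables in S: A(200), B(120), E(100)
Edges inside S: A-E(d=5), E-B(d=40)
numerator = 200 * 120 * 100 = 2400000
denominator = 5 * 40 = 200
card(S) = 2400000 / 200 = 12000

12000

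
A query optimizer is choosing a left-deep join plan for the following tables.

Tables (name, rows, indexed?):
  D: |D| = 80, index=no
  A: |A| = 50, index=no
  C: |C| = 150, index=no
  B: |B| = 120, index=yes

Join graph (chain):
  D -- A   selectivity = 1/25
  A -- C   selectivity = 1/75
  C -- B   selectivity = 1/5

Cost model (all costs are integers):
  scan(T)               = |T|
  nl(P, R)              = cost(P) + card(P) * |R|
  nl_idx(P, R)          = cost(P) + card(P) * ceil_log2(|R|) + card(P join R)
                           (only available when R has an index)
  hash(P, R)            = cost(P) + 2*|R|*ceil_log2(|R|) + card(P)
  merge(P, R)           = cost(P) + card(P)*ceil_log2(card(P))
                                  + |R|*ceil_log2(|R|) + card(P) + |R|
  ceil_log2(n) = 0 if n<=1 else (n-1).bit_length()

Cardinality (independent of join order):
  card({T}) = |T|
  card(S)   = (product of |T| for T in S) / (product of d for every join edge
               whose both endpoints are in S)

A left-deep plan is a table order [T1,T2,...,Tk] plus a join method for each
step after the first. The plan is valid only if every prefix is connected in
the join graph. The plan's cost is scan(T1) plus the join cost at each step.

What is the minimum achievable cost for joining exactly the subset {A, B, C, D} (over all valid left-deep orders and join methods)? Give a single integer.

Selinger DP over subsets of {A,B,C,D}:
  {D}: scan cost=80, card=80
  {A}: scan cost=50, card=50
  {C}: scan cost=150, card=150
  {B}: scan cost=120, card=120
  {AD}: card=160; try (A,hash)→760, (D,merge)→1040, (A,merge)→1070, (D,hash)→1220, (D,nl)→4050, (A,nl)→4080; best=760 via (A,hash)
  {AC}: card=100; try (A,hash)→900, (C,merge)→1750, (A,merge)→1850, (C,hash)→2500, (C,nl)→7550, (A,nl)→7650; best=900 via (A,hash)
  {BC}: card=3600; try (B,hash)→1980, (C,merge)→2430, (B,merge)→2460, (C,hash)→2640, (B,nl_idx)→4800, (C,nl)→18120 …(+1); best=1980 via (B,hash)
  {ACD}: card=320; try (D,hash)→2120, (D,merge)→2340, (C,hash)→3320, (C,merge)→3550, (D,nl)→8900, (C,nl)→24760; best=2120 via (D,hash)
  {ABC}: card=2400; try (B,merge)→2660, (B,hash)→2680, (B,nl_idx)→4000, (A,hash)→6180, (B,nl)→12900, (A,merge)→49130 …(+1); best=2660 via (B,merge)
  {ABCD}: card=7680; try (B,hash)→4120, (D,hash)→6180, (B,merge)→6280, (B,nl_idx)→12040, (D,merge)→34500, (B,nl)→40520 …(+1); best=4120 via (B,hash)

4120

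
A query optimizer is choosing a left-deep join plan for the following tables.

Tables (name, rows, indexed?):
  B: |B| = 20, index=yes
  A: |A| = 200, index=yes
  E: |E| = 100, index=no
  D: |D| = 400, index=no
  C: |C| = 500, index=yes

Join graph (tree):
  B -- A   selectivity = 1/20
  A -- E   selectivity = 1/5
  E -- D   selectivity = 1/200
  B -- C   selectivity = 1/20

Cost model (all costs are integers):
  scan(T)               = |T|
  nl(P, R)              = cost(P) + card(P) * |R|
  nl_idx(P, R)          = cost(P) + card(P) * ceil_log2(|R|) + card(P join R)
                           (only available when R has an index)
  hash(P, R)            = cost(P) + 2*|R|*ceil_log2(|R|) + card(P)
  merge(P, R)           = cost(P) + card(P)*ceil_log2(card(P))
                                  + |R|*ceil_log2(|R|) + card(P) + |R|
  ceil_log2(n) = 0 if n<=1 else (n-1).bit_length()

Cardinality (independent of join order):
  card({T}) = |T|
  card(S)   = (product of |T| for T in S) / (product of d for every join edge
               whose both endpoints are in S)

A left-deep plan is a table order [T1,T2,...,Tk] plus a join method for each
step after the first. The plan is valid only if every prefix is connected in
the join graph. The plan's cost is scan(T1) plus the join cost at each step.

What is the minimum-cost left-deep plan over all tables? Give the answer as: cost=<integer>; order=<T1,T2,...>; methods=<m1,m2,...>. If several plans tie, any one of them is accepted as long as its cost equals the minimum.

cost=30180; order=B,A,E,D,C; methods=nl_idx,hash,hash,hash

Selinger DP (subsets sized 1..n):
  {B}: scan cost=20, card=20
  {A}: scan cost=200, card=200
  {E}: scan cost=100, card=100
  {D}: scan cost=400, card=400
  {C}: scan cost=500, card=500
  {AB}: card=200; try (A,nl_idx)→380, (B,hash)→600, (B,nl_idx)→1400, (A,merge)→1940, (B,merge)→2120, (A,hash)→3240 …(+2); best=380 via (A,nl_idx)
  {BC}: card=500; try (C,nl_idx)→700, (B,hash)→1200, (B,nl_idx)→3500, (C,merge)→5140, (B,merge)→5620, (C,hash)→9040 …(+2); best=700 via (C,nl_idx)
  {AE}: card=4000; try (E,hash)→1800, (A,merge)→2700, (E,merge)→2800, (A,hash)→3400, (A,nl_idx)→4900, (A,nl)→20100 …(+1); best=1800 via (E,hash)
  {DE}: card=200; try (E,hash)→2200, (D,merge)→4900, (E,merge)→5200, (D,hash)→7400, (D,nl)→40100, (E,nl)→40400; best=2200 via (E,hash)
  {ABE}: card=4000; try (E,hash)→1980, (E,merge)→2980, (B,hash)→6000, (E,nl)→20380, (B,nl_idx)→25800, (B,merge)→53920 …(+1); best=1980 via (E,hash)
  {ABC}: card=5000; try (A,hash)→4400, (C,merge)→7180, (C,nl_idx)→7180, (A,merge)→7500, (C,hash)→9580, (A,nl_idx)→9700 …(+2); best=4400 via (A,hash)
  {ADE}: card=8000; try (A,hash)→5600, (A,merge)→5800, (A,nl_idx)→11800, (D,hash)→13000, (A,nl)→42200, (D,merge)→57800 …(+1); best=5600 via (A,hash)
  {ABDE}: card=8000; try (D,hash)→13180, (B,hash)→13800, (B,nl_idx)→53600, (D,merge)→57980, (B,merge)→117720, (B,nl)→165600 …(+1); best=13180 via (D,hash)
  {ABCE}: card=100000; try (E,hash)→10800, (C,hash)→14980, (C,merge)→58980, (E,merge)→75200, (C,nl_idx)→137980, (E,nl)→504400 …(+1); best=10800 via (E,hash)
  {ABCDE}: card=200000; try (C,hash)→30180, (D,hash)→118000, (C,merge)→130180, (C,nl_idx)→285180, (D,merge)→1814800, (C,nl)→4013180 …(+1); best=30180 via (C,hash)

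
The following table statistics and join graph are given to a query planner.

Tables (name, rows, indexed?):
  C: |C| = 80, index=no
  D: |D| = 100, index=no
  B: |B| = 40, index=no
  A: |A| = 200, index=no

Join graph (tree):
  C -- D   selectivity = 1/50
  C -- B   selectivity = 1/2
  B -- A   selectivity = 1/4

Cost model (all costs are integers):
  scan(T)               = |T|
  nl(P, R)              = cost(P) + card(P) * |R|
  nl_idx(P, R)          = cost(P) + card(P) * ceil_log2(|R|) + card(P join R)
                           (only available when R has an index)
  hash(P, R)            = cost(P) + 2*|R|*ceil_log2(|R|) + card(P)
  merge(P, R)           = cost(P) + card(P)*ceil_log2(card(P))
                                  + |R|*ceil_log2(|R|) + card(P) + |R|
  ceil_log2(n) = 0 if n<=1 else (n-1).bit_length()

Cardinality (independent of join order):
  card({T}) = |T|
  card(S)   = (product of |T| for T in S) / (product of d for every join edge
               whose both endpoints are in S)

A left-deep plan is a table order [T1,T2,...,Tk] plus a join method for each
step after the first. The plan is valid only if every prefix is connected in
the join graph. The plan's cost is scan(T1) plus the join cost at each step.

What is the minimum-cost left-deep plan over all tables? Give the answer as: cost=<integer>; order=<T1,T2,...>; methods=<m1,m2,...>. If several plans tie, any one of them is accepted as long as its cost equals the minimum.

Selinger DP (subsets sized 1..n):
  {C}: scan cost=80, card=80
  {D}: scan cost=100, card=100
  {B}: scan cost=40, card=40
  {A}: scan cost=200, card=200
  {CD}: card=160; try (C,hash)→1320, (D,merge)→1520, (C,merge)→1540, (D,hash)→1560, (D,nl)→8080, (C,nl)→8100; best=1320 via (C,hash)
  {BC}: card=1600; try (B,hash)→640, (C,merge)→960, (B,merge)→1000, (C,hash)→1200, (C,nl)→3240, (B,nl)→3280; best=640 via (B,hash)
  {AB}: card=2000; try (B,hash)→880, (A,merge)→2120, (B,merge)→2280, (A,hash)→3280, (A,nl)→8040, (B,nl)→8200; best=880 via (B,hash)
  {BCD}: card=3200; try (B,hash)→1960, (B,merge)→3040, (D,hash)→3640, (B,nl)→7720, (D,merge)→20640, (D,nl)→160640; best=1960 via (B,hash)
  {ABC}: card=80000; try (C,hash)→4000, (A,hash)→5440, (A,merge)→21640, (C,merge)→25520, (C,nl)→160880, (A,nl)→320640; best=4000 via (C,hash)
  {ABCD}: card=160000; try (A,hash)→8360, (A,merge)→45360, (D,hash)→85400, (A,nl)→641960, (D,merge)→1444800, (D,nl)→8004000; best=8360 via (A,hash)

cost=8360; order=D,C,B,A; methods=hash,hash,hash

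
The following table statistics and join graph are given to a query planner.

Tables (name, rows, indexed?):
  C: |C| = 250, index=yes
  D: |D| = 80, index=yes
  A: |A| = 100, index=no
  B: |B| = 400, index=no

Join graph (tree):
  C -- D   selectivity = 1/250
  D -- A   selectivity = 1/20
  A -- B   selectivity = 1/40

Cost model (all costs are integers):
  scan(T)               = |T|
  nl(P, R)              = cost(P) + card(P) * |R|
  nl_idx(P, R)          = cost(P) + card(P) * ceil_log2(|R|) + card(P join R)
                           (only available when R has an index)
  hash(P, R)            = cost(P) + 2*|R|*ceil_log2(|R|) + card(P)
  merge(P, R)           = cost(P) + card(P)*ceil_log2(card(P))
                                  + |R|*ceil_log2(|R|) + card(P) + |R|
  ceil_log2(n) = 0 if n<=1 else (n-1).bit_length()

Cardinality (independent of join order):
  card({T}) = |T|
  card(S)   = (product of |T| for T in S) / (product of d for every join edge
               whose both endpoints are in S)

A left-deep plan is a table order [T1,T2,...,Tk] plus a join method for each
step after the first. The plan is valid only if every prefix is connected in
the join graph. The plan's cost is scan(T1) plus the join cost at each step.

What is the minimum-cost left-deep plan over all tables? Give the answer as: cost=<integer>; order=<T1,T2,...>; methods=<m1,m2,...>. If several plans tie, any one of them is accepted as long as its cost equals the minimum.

cost=9840; order=D,C,A,B; methods=nl_idx,merge,hash

Selinger DP (subsets sized 1..n):
  {C}: scan cost=250, card=250
  {D}: scan cost=80, card=80
  {A}: scan cost=100, card=100
  {B}: scan cost=400, card=400
  {CD}: card=80; try (C,nl_idx)→800, (D,hash)→1620, (D,nl_idx)→2080, (C,merge)→2970, (D,merge)→3140, (C,hash)→4160 …(+2); best=800 via (C,nl_idx)
  {AD}: card=400; try (D,nl_idx)→1200, (D,hash)→1320, (A,merge)→1520, (D,merge)→1540, (A,hash)→1560, (A,nl)→8080 …(+1); best=1200 via (D,nl_idx)
  {AB}: card=1000; try (A,hash)→2200, (B,merge)→4900, (A,merge)→5200, (B,hash)→7400, (B,nl)→40100, (A,nl)→40400; best=2200 via (A,hash)
  {ACD}: card=400; try (A,merge)→2240, (A,hash)→2280, (C,nl_idx)→4800, (C,hash)→5600, (C,merge)→7450, (A,nl)→8800 …(+1); best=2240 via (A,merge)
  {ABD}: card=4000; try (D,hash)→4320, (B,hash)→8800, (B,merge)→9200, (D,nl_idx)→13200, (D,merge)→13840, (D,nl)→82200 …(+1); best=4320 via (D,hash)
  {ABCD}: card=4000; try (B,hash)→9840, (B,merge)→10240, (C,hash)→12320, (C,nl_idx)→40320, (C,merge)→58570, (B,nl)→162240 …(+1); best=9840 via (B,hash)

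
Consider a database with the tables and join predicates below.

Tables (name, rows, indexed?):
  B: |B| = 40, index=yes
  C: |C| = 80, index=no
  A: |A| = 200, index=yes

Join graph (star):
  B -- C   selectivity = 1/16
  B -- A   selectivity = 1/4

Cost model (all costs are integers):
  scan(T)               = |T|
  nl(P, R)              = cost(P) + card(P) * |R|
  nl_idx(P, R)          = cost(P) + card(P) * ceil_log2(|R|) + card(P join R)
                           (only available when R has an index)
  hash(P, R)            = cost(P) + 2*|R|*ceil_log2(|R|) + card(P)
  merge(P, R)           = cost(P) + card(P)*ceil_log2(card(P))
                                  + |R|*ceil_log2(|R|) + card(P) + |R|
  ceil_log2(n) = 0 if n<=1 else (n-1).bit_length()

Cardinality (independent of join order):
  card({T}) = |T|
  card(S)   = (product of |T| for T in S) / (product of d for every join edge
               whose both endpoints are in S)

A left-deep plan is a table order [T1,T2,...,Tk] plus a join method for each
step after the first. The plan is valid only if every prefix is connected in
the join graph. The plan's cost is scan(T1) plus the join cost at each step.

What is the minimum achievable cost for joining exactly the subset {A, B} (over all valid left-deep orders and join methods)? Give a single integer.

Selinger DP over subsets of {A,B}:
  {B}: scan cost=40, card=40
  {A}: scan cost=200, card=200
  {AB}: card=2000; try (B,hash)→880, (A,merge)→2120, (B,merge)→2280, (A,nl_idx)→2360, (A,hash)→3280, (B,nl_idx)→3400 …(+2); best=880 via (B,hash)

880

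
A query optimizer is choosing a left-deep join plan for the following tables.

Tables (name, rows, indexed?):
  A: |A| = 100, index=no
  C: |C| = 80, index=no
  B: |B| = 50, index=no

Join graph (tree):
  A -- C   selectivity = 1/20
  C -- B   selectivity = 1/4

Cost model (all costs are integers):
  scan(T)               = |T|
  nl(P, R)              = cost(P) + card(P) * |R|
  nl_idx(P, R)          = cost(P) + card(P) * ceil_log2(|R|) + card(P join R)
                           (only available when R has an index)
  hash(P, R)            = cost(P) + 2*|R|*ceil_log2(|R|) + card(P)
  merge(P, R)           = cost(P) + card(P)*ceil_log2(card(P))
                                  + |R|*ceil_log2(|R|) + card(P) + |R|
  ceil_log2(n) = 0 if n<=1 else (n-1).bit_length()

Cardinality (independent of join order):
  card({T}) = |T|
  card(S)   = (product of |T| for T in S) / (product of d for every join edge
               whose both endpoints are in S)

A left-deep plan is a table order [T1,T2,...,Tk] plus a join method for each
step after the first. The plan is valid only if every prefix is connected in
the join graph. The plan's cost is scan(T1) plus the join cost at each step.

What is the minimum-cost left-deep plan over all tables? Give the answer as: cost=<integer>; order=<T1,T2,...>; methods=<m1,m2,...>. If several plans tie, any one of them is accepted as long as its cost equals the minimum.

cost=2320; order=A,C,B; methods=hash,hash

Selinger DP (subsets sized 1..n):
  {A}: scan cost=100, card=100
  {C}: scan cost=80, card=80
  {B}: scan cost=50, card=50
  {AC}: card=400; try (C,hash)→1320, (A,merge)→1520, (C,merge)→1540, (A,hash)→1560, (A,nl)→8080, (C,nl)→8100; best=1320 via (C,hash)
  {BC}: card=1000; try (B,hash)→760, (C,merge)→1040, (B,merge)→1070, (C,hash)→1220, (C,nl)→4050, (B,nl)→4080; best=760 via (B,hash)
  {ABC}: card=5000; try (B,hash)→2320, (A,hash)→3160, (B,merge)→5670, (A,merge)→12560, (B,nl)→21320, (A,nl)→100760; best=2320 via (B,hash)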